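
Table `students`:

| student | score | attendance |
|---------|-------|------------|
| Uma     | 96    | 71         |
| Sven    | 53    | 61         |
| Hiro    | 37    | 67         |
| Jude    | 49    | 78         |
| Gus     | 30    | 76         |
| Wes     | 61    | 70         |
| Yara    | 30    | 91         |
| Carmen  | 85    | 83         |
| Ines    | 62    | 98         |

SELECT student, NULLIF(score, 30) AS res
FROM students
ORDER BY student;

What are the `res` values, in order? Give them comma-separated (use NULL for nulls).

student=Carmen: score=85 vs 30: differ → 85
student=Gus: score=30 vs 30: equal → NULL
student=Hiro: score=37 vs 30: differ → 37
student=Ines: score=62 vs 30: differ → 62
student=Jude: score=49 vs 30: differ → 49
student=Sven: score=53 vs 30: differ → 53
student=Uma: score=96 vs 30: differ → 96
student=Wes: score=61 vs 30: differ → 61
student=Yara: score=30 vs 30: equal → NULL

85, NULL, 37, 62, 49, 53, 96, 61, NULL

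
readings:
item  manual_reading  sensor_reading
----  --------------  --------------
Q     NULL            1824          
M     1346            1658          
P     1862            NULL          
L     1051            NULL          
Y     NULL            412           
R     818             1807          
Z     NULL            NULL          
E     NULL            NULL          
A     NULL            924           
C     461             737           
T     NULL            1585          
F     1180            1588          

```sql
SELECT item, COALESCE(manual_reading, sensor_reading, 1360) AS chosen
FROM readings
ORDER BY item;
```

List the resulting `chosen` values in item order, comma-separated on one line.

924, 461, 1360, 1180, 1051, 1346, 1862, 1824, 818, 1585, 412, 1360

item=A: manual_reading=NULL, sensor_reading=924 → 924
item=C: manual_reading=461 → 461
item=E: manual_reading=NULL, sensor_reading=NULL, → literal 1360 → 1360
item=F: manual_reading=1180 → 1180
item=L: manual_reading=1051 → 1051
item=M: manual_reading=1346 → 1346
item=P: manual_reading=1862 → 1862
item=Q: manual_reading=NULL, sensor_reading=1824 → 1824
item=R: manual_reading=818 → 818
item=T: manual_reading=NULL, sensor_reading=1585 → 1585
item=Y: manual_reading=NULL, sensor_reading=412 → 412
item=Z: manual_reading=NULL, sensor_reading=NULL, → literal 1360 → 1360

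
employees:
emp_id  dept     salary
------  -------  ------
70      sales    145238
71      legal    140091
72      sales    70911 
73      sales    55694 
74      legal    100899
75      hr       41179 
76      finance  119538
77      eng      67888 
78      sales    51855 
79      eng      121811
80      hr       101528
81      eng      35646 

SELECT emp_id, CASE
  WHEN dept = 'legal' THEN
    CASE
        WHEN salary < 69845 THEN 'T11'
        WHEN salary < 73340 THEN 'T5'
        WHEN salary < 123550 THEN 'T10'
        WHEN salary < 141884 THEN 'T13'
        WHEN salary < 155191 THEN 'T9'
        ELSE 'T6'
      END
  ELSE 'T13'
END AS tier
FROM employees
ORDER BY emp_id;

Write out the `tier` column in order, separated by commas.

T13, T13, T13, T13, T10, T13, T13, T13, T13, T13, T13, T13

emp_id=70: dept='sales' → outer ELSE → T13
emp_id=71: dept='legal' → inner[salary < 141884] → T13
emp_id=72: dept='sales' → outer ELSE → T13
emp_id=73: dept='sales' → outer ELSE → T13
emp_id=74: dept='legal' → inner[salary < 123550] → T10
emp_id=75: dept='hr' → outer ELSE → T13
emp_id=76: dept='finance' → outer ELSE → T13
emp_id=77: dept='eng' → outer ELSE → T13
emp_id=78: dept='sales' → outer ELSE → T13
emp_id=79: dept='eng' → outer ELSE → T13
emp_id=80: dept='hr' → outer ELSE → T13
emp_id=81: dept='eng' → outer ELSE → T13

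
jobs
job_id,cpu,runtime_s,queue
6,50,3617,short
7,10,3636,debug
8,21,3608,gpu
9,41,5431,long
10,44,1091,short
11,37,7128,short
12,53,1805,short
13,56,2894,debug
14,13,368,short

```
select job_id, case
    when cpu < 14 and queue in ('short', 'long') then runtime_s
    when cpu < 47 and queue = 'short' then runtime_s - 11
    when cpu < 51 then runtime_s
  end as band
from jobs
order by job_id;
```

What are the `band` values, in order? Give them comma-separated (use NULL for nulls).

3617, 3636, 3608, 5431, 1080, 7117, NULL, NULL, 368

job_id=6: cpu < 51 → 3617
job_id=7: cpu < 51 → 3636
job_id=8: cpu < 51 → 3608
job_id=9: cpu < 51 → 5431
job_id=10: cpu < 47 and queue = 'short' → 1080
job_id=11: cpu < 47 and queue = 'short' → 7117
job_id=12: (no match → NULL) → NULL
job_id=13: (no match → NULL) → NULL
job_id=14: cpu < 14 and queue in ('short', 'long') → 368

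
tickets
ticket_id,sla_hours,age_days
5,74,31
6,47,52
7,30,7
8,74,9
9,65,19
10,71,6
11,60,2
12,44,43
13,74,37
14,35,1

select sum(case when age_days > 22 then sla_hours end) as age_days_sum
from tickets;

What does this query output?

ticket_id=5: ✓ → 74
ticket_id=6: ✓ → 47
ticket_id=7: ✗
ticket_id=8: ✗
ticket_id=9: ✗
ticket_id=10: ✗
ticket_id=11: ✗
ticket_id=12: ✓ → 44
ticket_id=13: ✓ → 74
ticket_id=14: ✗
age_days_sum = 74 + 47 + 44 + 74 = 239

239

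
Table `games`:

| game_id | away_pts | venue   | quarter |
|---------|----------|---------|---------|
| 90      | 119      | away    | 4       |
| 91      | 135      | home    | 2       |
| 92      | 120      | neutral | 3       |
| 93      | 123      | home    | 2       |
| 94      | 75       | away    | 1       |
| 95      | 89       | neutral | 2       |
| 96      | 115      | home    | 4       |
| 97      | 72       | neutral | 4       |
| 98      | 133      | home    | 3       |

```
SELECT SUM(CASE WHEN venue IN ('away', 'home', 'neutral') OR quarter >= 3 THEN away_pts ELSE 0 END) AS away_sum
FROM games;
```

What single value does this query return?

981

game_id=90: ✓ → 119
game_id=91: ✓ → 135
game_id=92: ✓ → 120
game_id=93: ✓ → 123
game_id=94: ✓ → 75
game_id=95: ✓ → 89
game_id=96: ✓ → 115
game_id=97: ✓ → 72
game_id=98: ✓ → 133
away_sum = 119 + 135 + 120 + 123 + 75 + 89 + 115 + 72 + 133 = 981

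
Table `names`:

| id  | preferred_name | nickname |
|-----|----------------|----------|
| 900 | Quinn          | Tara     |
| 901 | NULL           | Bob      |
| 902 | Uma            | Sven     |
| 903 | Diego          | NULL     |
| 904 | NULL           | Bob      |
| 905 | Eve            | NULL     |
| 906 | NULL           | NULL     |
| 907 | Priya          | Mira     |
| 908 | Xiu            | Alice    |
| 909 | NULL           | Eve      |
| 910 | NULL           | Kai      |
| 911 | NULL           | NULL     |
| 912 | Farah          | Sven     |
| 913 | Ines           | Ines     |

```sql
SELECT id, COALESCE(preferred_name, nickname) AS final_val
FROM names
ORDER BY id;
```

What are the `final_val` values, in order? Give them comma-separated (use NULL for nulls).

id=900: preferred_name=Quinn → Quinn
id=901: preferred_name=NULL, nickname=Bob → Bob
id=902: preferred_name=Uma → Uma
id=903: preferred_name=Diego → Diego
id=904: preferred_name=NULL, nickname=Bob → Bob
id=905: preferred_name=Eve → Eve
id=906: preferred_name=NULL, nickname=NULL (all NULL) → NULL
id=907: preferred_name=Priya → Priya
id=908: preferred_name=Xiu → Xiu
id=909: preferred_name=NULL, nickname=Eve → Eve
id=910: preferred_name=NULL, nickname=Kai → Kai
id=911: preferred_name=NULL, nickname=NULL (all NULL) → NULL
id=912: preferred_name=Farah → Farah
id=913: preferred_name=Ines → Ines

Quinn, Bob, Uma, Diego, Bob, Eve, NULL, Priya, Xiu, Eve, Kai, NULL, Farah, Ines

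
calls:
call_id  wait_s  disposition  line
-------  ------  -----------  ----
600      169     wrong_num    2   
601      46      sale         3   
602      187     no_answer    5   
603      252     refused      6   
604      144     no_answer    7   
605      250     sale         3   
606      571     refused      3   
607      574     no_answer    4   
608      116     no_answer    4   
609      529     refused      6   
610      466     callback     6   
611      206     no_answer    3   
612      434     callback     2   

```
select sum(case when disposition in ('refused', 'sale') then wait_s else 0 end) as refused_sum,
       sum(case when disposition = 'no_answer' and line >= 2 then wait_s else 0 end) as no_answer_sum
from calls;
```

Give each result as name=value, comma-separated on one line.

[refused_sum: disposition in ('refused', 'sale')]
call_id=600: ✗
call_id=601: ✓ → 46
call_id=602: ✗
call_id=603: ✓ → 252
call_id=604: ✗
call_id=605: ✓ → 250
call_id=606: ✓ → 571
call_id=607: ✗
call_id=608: ✗
call_id=609: ✓ → 529
call_id=610: ✗
call_id=611: ✗
call_id=612: ✗
refused_sum = 46 + 252 + 250 + 571 + 529 = 1648
—
[no_answer_sum: disposition = 'no_answer' and line >= 2]
call_id=600: ✗
call_id=601: ✗
call_id=602: ✓ → 187
call_id=603: ✗
call_id=604: ✓ → 144
call_id=605: ✗
call_id=606: ✗
call_id=607: ✓ → 574
call_id=608: ✓ → 116
call_id=609: ✗
call_id=610: ✗
call_id=611: ✓ → 206
call_id=612: ✗
no_answer_sum = 187 + 144 + 574 + 116 + 206 = 1227

refused_sum=1648, no_answer_sum=1227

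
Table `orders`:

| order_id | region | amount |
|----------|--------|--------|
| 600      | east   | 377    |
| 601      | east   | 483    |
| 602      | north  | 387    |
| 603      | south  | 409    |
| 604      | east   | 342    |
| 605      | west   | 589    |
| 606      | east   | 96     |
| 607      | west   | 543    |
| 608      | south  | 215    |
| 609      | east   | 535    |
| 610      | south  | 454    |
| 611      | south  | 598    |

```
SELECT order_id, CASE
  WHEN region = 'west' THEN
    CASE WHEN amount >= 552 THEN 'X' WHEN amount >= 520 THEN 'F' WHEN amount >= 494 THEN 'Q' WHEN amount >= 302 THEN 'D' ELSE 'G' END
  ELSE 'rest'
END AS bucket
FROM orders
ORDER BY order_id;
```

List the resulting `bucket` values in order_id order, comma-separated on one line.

rest, rest, rest, rest, rest, X, rest, F, rest, rest, rest, rest

order_id=600: region='east' → outer ELSE → rest
order_id=601: region='east' → outer ELSE → rest
order_id=602: region='north' → outer ELSE → rest
order_id=603: region='south' → outer ELSE → rest
order_id=604: region='east' → outer ELSE → rest
order_id=605: region='west' → inner[amount >= 552] → X
order_id=606: region='east' → outer ELSE → rest
order_id=607: region='west' → inner[amount >= 520] → F
order_id=608: region='south' → outer ELSE → rest
order_id=609: region='east' → outer ELSE → rest
order_id=610: region='south' → outer ELSE → rest
order_id=611: region='south' → outer ELSE → rest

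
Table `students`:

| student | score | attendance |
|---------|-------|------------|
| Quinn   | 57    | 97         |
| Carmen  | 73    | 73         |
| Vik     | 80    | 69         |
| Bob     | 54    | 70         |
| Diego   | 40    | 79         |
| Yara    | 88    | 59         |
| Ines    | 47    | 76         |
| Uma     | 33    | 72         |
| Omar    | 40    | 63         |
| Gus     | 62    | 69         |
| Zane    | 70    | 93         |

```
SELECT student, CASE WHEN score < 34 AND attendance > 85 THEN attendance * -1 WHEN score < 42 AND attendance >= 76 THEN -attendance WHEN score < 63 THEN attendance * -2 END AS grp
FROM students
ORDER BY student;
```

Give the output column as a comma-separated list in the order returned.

student=Bob: score < 63 → -140
student=Carmen: (no match → NULL) → NULL
student=Diego: score < 42 AND attendance >= 76 → -79
student=Gus: score < 63 → -138
student=Ines: score < 63 → -152
student=Omar: score < 63 → -126
student=Quinn: score < 63 → -194
student=Uma: score < 63 → -144
student=Vik: (no match → NULL) → NULL
student=Yara: (no match → NULL) → NULL
student=Zane: (no match → NULL) → NULL

-140, NULL, -79, -138, -152, -126, -194, -144, NULL, NULL, NULL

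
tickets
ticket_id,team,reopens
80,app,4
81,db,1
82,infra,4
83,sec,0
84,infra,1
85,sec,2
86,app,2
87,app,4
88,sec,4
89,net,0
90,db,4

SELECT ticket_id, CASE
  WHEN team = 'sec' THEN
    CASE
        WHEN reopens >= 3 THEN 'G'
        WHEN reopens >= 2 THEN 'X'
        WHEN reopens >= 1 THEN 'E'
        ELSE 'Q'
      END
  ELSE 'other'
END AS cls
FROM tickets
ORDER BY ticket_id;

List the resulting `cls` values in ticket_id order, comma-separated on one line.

other, other, other, Q, other, X, other, other, G, other, other

ticket_id=80: team='app' → outer ELSE → other
ticket_id=81: team='db' → outer ELSE → other
ticket_id=82: team='infra' → outer ELSE → other
ticket_id=83: team='sec' → inner[ELSE] → Q
ticket_id=84: team='infra' → outer ELSE → other
ticket_id=85: team='sec' → inner[reopens >= 2] → X
ticket_id=86: team='app' → outer ELSE → other
ticket_id=87: team='app' → outer ELSE → other
ticket_id=88: team='sec' → inner[reopens >= 3] → G
ticket_id=89: team='net' → outer ELSE → other
ticket_id=90: team='db' → outer ELSE → other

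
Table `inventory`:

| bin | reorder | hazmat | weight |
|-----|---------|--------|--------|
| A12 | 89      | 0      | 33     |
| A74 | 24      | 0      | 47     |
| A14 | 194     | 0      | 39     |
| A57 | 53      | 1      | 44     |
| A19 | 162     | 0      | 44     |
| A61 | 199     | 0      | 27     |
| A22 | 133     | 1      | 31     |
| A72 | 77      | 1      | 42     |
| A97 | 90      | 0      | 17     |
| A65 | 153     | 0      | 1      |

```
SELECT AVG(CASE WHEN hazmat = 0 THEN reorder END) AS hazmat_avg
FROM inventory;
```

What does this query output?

130.1428571429

bin=A12: ✓ → 89
bin=A74: ✓ → 24
bin=A14: ✓ → 194
bin=A57: ✗
bin=A19: ✓ → 162
bin=A61: ✓ → 199
bin=A22: ✗
bin=A72: ✗
bin=A97: ✓ → 90
bin=A65: ✓ → 153
hazmat_avg = (89 + 24 + 194 + 162 + 199 + 90 + 153) / 7 = 130.1428571429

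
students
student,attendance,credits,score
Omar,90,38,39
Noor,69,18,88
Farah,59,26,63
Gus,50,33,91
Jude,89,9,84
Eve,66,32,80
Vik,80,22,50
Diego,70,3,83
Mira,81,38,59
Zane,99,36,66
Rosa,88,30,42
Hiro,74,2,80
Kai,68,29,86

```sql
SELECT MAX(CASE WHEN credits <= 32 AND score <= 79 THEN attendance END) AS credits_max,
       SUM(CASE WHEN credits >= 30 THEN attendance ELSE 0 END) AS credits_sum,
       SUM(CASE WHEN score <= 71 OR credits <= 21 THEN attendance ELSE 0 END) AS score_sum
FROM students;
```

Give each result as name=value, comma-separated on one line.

[credits_max: credits <= 32 AND score <= 79]
student=Omar: ✗
student=Noor: ✗
student=Farah: ✓ → 59
student=Gus: ✗
student=Jude: ✗
student=Eve: ✗
student=Vik: ✓ → 80
student=Diego: ✗
student=Mira: ✗
student=Zane: ✗
student=Rosa: ✓ → 88
student=Hiro: ✗
student=Kai: ✗
credits_max = MAX(59, 80, 88) = 88
—
[credits_sum: credits >= 30]
student=Omar: ✓ → 90
student=Noor: ✗
student=Farah: ✗
student=Gus: ✓ → 50
student=Jude: ✗
student=Eve: ✓ → 66
student=Vik: ✗
student=Diego: ✗
student=Mira: ✓ → 81
student=Zane: ✓ → 99
student=Rosa: ✓ → 88
student=Hiro: ✗
student=Kai: ✗
credits_sum = 90 + 50 + 66 + 81 + 99 + 88 = 474
—
[score_sum: score <= 71 OR credits <= 21]
student=Omar: ✓ → 90
student=Noor: ✓ → 69
student=Farah: ✓ → 59
student=Gus: ✗
student=Jude: ✓ → 89
student=Eve: ✗
student=Vik: ✓ → 80
student=Diego: ✓ → 70
student=Mira: ✓ → 81
student=Zane: ✓ → 99
student=Rosa: ✓ → 88
student=Hiro: ✓ → 74
student=Kai: ✗
score_sum = 90 + 69 + 59 + 89 + 80 + 70 + 81 + 99 + 88 + 74 = 799

credits_max=88, credits_sum=474, score_sum=799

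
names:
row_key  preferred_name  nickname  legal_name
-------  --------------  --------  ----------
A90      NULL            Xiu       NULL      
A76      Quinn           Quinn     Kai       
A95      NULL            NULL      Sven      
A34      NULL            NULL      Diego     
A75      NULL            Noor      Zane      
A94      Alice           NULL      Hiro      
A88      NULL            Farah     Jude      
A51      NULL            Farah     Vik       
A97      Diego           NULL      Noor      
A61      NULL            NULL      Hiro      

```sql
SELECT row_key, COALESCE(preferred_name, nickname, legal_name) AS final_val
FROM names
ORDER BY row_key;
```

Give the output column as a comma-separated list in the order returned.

row_key=A34: preferred_name=NULL, nickname=NULL, legal_name=Diego → Diego
row_key=A51: preferred_name=NULL, nickname=Farah → Farah
row_key=A61: preferred_name=NULL, nickname=NULL, legal_name=Hiro → Hiro
row_key=A75: preferred_name=NULL, nickname=Noor → Noor
row_key=A76: preferred_name=Quinn → Quinn
row_key=A88: preferred_name=NULL, nickname=Farah → Farah
row_key=A90: preferred_name=NULL, nickname=Xiu → Xiu
row_key=A94: preferred_name=Alice → Alice
row_key=A95: preferred_name=NULL, nickname=NULL, legal_name=Sven → Sven
row_key=A97: preferred_name=Diego → Diego

Diego, Farah, Hiro, Noor, Quinn, Farah, Xiu, Alice, Sven, Diego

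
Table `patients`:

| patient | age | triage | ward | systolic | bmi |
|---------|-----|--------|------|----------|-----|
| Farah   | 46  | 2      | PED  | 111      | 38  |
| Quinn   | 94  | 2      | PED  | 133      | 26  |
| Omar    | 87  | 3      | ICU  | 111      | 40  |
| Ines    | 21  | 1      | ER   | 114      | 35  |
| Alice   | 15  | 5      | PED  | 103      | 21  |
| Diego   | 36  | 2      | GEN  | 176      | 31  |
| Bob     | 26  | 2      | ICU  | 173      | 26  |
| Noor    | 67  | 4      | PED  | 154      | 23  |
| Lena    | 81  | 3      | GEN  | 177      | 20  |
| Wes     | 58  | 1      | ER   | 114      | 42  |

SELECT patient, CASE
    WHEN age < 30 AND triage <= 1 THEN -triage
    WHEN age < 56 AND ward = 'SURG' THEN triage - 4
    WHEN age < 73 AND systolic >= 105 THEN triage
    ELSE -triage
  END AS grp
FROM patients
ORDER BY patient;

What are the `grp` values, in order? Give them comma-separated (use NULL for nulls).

patient=Alice: ELSE → -5
patient=Bob: age < 73 AND systolic >= 105 → 2
patient=Diego: age < 73 AND systolic >= 105 → 2
patient=Farah: age < 73 AND systolic >= 105 → 2
patient=Ines: age < 30 AND triage <= 1 → -1
patient=Lena: ELSE → -3
patient=Noor: age < 73 AND systolic >= 105 → 4
patient=Omar: ELSE → -3
patient=Quinn: ELSE → -2
patient=Wes: age < 73 AND systolic >= 105 → 1

-5, 2, 2, 2, -1, -3, 4, -3, -2, 1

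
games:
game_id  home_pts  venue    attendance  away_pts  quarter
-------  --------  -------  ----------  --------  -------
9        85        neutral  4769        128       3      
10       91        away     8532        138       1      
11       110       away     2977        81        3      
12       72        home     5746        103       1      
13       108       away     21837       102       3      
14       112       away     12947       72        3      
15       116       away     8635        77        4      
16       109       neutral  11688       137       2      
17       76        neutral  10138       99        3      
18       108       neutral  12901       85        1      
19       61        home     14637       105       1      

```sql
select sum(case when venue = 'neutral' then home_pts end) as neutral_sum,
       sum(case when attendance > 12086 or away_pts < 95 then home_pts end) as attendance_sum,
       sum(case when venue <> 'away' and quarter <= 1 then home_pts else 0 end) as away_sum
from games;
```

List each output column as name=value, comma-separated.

neutral_sum=378, attendance_sum=615, away_sum=241

[neutral_sum: venue = 'neutral']
game_id=9: ✓ → 85
game_id=10: ✗
game_id=11: ✗
game_id=12: ✗
game_id=13: ✗
game_id=14: ✗
game_id=15: ✗
game_id=16: ✓ → 109
game_id=17: ✓ → 76
game_id=18: ✓ → 108
game_id=19: ✗
neutral_sum = 85 + 109 + 76 + 108 = 378
—
[attendance_sum: attendance > 12086 or away_pts < 95]
game_id=9: ✗
game_id=10: ✗
game_id=11: ✓ → 110
game_id=12: ✗
game_id=13: ✓ → 108
game_id=14: ✓ → 112
game_id=15: ✓ → 116
game_id=16: ✗
game_id=17: ✗
game_id=18: ✓ → 108
game_id=19: ✓ → 61
attendance_sum = 110 + 108 + 112 + 116 + 108 + 61 = 615
—
[away_sum: venue <> 'away' and quarter <= 1]
game_id=9: ✗
game_id=10: ✗
game_id=11: ✗
game_id=12: ✓ → 72
game_id=13: ✗
game_id=14: ✗
game_id=15: ✗
game_id=16: ✗
game_id=17: ✗
game_id=18: ✓ → 108
game_id=19: ✓ → 61
away_sum = 72 + 108 + 61 = 241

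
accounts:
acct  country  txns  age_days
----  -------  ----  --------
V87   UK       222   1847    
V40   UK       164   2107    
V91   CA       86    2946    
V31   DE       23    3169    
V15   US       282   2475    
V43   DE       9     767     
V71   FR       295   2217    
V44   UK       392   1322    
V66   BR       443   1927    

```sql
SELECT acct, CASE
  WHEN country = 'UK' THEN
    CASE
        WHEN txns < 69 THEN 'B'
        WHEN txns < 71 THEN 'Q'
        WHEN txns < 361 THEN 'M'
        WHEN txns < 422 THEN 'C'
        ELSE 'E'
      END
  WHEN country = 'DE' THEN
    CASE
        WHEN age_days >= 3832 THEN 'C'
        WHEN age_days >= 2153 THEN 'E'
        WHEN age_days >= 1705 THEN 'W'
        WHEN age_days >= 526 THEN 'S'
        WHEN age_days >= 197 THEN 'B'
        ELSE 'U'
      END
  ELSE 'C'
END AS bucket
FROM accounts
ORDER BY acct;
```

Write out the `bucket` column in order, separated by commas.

C, E, M, S, C, C, C, M, C

acct=V15: country='US' → outer ELSE → C
acct=V31: country='DE' → inner[age_days >= 2153] → E
acct=V40: country='UK' → inner[txns < 361] → M
acct=V43: country='DE' → inner[age_days >= 526] → S
acct=V44: country='UK' → inner[txns < 422] → C
acct=V66: country='BR' → outer ELSE → C
acct=V71: country='FR' → outer ELSE → C
acct=V87: country='UK' → inner[txns < 361] → M
acct=V91: country='CA' → outer ELSE → C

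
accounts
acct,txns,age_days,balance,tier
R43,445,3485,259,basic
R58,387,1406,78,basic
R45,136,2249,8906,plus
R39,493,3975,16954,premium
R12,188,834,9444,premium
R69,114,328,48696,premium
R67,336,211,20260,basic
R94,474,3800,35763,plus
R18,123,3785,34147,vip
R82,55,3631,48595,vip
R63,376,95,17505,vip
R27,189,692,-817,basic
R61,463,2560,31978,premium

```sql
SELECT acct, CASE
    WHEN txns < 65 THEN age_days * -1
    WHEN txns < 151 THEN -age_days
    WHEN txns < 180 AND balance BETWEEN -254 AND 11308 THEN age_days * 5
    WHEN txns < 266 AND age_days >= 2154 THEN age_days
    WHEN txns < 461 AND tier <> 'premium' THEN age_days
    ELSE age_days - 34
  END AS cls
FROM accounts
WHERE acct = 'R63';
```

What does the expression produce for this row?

95

acct = R63: txns=376, age_days=95, balance=17505, tier=vip.
txns < 65 → false
txns < 151 → false
txns < 180 AND balance BETWEEN -254 AND 11308 → false
txns < 266 AND age_days >= 2154 → false
txns < 461 AND tier <> 'premium' → true → 95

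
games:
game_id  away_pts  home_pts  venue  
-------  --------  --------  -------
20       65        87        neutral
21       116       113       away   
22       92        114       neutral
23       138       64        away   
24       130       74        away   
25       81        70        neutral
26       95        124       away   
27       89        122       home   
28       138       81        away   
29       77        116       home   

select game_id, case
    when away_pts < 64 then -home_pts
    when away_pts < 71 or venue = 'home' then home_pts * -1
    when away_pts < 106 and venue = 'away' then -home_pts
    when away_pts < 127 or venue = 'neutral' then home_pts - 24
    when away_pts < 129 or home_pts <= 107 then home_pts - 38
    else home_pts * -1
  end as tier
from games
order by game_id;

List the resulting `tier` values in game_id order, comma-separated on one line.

-87, 89, 90, 26, 36, 46, -124, -122, 43, -116

game_id=20: away_pts < 71 or venue = 'home' → -87
game_id=21: away_pts < 127 or venue = 'neutral' → 89
game_id=22: away_pts < 127 or venue = 'neutral' → 90
game_id=23: away_pts < 129 or home_pts <= 107 → 26
game_id=24: away_pts < 129 or home_pts <= 107 → 36
game_id=25: away_pts < 127 or venue = 'neutral' → 46
game_id=26: away_pts < 106 and venue = 'away' → -124
game_id=27: away_pts < 71 or venue = 'home' → -122
game_id=28: away_pts < 129 or home_pts <= 107 → 43
game_id=29: away_pts < 71 or venue = 'home' → -116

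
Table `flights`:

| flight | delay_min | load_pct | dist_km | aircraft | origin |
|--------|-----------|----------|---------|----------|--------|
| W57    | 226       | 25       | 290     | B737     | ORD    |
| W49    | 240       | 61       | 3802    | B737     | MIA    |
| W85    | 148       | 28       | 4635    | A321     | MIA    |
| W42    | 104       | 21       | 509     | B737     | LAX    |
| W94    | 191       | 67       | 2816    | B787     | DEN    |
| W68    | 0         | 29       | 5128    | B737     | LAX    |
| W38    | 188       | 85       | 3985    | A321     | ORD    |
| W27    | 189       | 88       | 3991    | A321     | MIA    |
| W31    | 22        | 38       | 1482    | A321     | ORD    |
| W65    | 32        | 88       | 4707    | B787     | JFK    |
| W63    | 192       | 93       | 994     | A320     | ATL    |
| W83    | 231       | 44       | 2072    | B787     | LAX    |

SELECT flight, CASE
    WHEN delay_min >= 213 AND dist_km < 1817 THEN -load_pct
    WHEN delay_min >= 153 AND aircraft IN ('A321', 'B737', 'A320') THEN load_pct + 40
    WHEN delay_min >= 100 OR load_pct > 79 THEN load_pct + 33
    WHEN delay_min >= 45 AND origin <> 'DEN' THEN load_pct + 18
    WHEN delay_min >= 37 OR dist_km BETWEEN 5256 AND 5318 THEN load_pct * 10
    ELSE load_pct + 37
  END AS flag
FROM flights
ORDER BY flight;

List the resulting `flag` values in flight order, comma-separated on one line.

128, 75, 125, 54, 101, -25, 133, 121, 66, 77, 61, 100

flight=W27: delay_min >= 153 AND aircraft IN ('A321', 'B737', 'A320') → 128
flight=W31: ELSE → 75
flight=W38: delay_min >= 153 AND aircraft IN ('A321', 'B737', 'A320') → 125
flight=W42: delay_min >= 100 OR load_pct > 79 → 54
flight=W49: delay_min >= 153 AND aircraft IN ('A321', 'B737', 'A320') → 101
flight=W57: delay_min >= 213 AND dist_km < 1817 → -25
flight=W63: delay_min >= 153 AND aircraft IN ('A321', 'B737', 'A320') → 133
flight=W65: delay_min >= 100 OR load_pct > 79 → 121
flight=W68: ELSE → 66
flight=W83: delay_min >= 100 OR load_pct > 79 → 77
flight=W85: delay_min >= 100 OR load_pct > 79 → 61
flight=W94: delay_min >= 100 OR load_pct > 79 → 100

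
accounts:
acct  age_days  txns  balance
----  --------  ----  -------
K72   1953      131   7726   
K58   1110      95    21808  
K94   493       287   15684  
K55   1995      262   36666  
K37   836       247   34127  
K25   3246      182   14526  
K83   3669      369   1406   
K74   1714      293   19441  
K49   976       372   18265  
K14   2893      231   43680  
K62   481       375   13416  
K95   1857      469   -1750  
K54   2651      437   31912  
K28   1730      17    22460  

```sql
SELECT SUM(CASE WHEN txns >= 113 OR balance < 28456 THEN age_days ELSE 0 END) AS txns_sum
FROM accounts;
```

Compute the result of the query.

acct=K72: ✓ → 1953
acct=K58: ✓ → 1110
acct=K94: ✓ → 493
acct=K55: ✓ → 1995
acct=K37: ✓ → 836
acct=K25: ✓ → 3246
acct=K83: ✓ → 3669
acct=K74: ✓ → 1714
acct=K49: ✓ → 976
acct=K14: ✓ → 2893
acct=K62: ✓ → 481
acct=K95: ✓ → 1857
acct=K54: ✓ → 2651
acct=K28: ✓ → 1730
txns_sum = 1953 + 1110 + 493 + 1995 + 836 + 3246 + 3669 + 1714 + 976 + 2893 + 481 + 1857 + 2651 + 1730 = 25604

25604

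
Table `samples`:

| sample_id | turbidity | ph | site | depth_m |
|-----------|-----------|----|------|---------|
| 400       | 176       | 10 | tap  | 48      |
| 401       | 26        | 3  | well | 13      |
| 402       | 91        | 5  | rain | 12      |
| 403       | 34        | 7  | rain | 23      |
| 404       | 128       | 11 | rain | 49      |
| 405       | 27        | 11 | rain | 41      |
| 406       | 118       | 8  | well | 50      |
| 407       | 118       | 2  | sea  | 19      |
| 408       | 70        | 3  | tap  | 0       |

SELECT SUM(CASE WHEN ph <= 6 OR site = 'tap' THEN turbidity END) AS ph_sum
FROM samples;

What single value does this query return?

sample_id=400: ✓ → 176
sample_id=401: ✓ → 26
sample_id=402: ✓ → 91
sample_id=403: ✗
sample_id=404: ✗
sample_id=405: ✗
sample_id=406: ✗
sample_id=407: ✓ → 118
sample_id=408: ✓ → 70
ph_sum = 176 + 26 + 91 + 118 + 70 = 481

481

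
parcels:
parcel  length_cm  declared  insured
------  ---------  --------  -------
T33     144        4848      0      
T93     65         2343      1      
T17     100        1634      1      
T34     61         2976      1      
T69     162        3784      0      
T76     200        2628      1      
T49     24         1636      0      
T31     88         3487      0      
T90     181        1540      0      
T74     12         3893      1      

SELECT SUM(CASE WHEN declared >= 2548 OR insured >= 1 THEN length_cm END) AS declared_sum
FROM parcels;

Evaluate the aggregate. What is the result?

parcel=T33: ✓ → 144
parcel=T93: ✓ → 65
parcel=T17: ✓ → 100
parcel=T34: ✓ → 61
parcel=T69: ✓ → 162
parcel=T76: ✓ → 200
parcel=T49: ✗
parcel=T31: ✓ → 88
parcel=T90: ✗
parcel=T74: ✓ → 12
declared_sum = 144 + 65 + 100 + 61 + 162 + 200 + 88 + 12 = 832

832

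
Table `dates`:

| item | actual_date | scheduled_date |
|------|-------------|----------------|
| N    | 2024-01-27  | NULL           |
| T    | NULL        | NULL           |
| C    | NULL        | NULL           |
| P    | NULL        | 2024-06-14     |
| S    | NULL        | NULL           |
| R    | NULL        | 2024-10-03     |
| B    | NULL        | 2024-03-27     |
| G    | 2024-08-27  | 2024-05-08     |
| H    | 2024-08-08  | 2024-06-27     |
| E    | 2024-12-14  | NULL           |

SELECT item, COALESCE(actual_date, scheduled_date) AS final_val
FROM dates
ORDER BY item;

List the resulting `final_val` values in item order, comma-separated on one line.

item=B: actual_date=NULL, scheduled_date=2024-03-27 → 2024-03-27
item=C: actual_date=NULL, scheduled_date=NULL (all NULL) → NULL
item=E: actual_date=2024-12-14 → 2024-12-14
item=G: actual_date=2024-08-27 → 2024-08-27
item=H: actual_date=2024-08-08 → 2024-08-08
item=N: actual_date=2024-01-27 → 2024-01-27
item=P: actual_date=NULL, scheduled_date=2024-06-14 → 2024-06-14
item=R: actual_date=NULL, scheduled_date=2024-10-03 → 2024-10-03
item=S: actual_date=NULL, scheduled_date=NULL (all NULL) → NULL
item=T: actual_date=NULL, scheduled_date=NULL (all NULL) → NULL

2024-03-27, NULL, 2024-12-14, 2024-08-27, 2024-08-08, 2024-01-27, 2024-06-14, 2024-10-03, NULL, NULL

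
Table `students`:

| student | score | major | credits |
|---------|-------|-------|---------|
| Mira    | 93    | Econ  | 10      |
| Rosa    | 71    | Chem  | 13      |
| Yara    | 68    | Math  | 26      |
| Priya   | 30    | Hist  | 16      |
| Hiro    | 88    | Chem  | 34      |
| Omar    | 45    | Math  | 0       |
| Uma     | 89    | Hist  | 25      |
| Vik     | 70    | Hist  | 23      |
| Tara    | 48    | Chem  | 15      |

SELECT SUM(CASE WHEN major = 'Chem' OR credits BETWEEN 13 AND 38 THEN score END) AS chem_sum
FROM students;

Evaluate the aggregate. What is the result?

student=Mira: ✗
student=Rosa: ✓ → 71
student=Yara: ✓ → 68
student=Priya: ✓ → 30
student=Hiro: ✓ → 88
student=Omar: ✗
student=Uma: ✓ → 89
student=Vik: ✓ → 70
student=Tara: ✓ → 48
chem_sum = 71 + 68 + 30 + 88 + 89 + 70 + 48 = 464

464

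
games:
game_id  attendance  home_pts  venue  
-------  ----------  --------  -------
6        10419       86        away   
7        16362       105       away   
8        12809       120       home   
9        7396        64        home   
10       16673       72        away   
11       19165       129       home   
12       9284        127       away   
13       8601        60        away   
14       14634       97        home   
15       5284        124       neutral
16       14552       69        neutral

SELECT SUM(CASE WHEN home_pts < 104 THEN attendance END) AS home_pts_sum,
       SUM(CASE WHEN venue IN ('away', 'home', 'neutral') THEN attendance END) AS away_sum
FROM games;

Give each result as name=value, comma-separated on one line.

[home_pts_sum: home_pts < 104]
game_id=6: ✓ → 10419
game_id=7: ✗
game_id=8: ✗
game_id=9: ✓ → 7396
game_id=10: ✓ → 16673
game_id=11: ✗
game_id=12: ✗
game_id=13: ✓ → 8601
game_id=14: ✓ → 14634
game_id=15: ✗
game_id=16: ✓ → 14552
home_pts_sum = 10419 + 7396 + 16673 + 8601 + 14634 + 14552 = 72275
—
[away_sum: venue IN ('away', 'home', 'neutral')]
game_id=6: ✓ → 10419
game_id=7: ✓ → 16362
game_id=8: ✓ → 12809
game_id=9: ✓ → 7396
game_id=10: ✓ → 16673
game_id=11: ✓ → 19165
game_id=12: ✓ → 9284
game_id=13: ✓ → 8601
game_id=14: ✓ → 14634
game_id=15: ✓ → 5284
game_id=16: ✓ → 14552
away_sum = 10419 + 16362 + 12809 + 7396 + 16673 + 19165 + 9284 + 8601 + 14634 + 5284 + 14552 = 135179

home_pts_sum=72275, away_sum=135179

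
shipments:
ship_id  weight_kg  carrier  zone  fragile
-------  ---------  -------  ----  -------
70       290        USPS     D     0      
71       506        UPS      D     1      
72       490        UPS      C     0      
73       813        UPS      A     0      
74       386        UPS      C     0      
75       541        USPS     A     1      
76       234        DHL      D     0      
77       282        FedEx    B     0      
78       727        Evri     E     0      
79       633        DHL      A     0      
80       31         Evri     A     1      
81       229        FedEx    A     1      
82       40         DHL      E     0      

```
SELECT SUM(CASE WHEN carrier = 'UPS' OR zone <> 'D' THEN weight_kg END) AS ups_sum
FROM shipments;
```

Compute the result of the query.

4678

ship_id=70: ✗
ship_id=71: ✓ → 506
ship_id=72: ✓ → 490
ship_id=73: ✓ → 813
ship_id=74: ✓ → 386
ship_id=75: ✓ → 541
ship_id=76: ✗
ship_id=77: ✓ → 282
ship_id=78: ✓ → 727
ship_id=79: ✓ → 633
ship_id=80: ✓ → 31
ship_id=81: ✓ → 229
ship_id=82: ✓ → 40
ups_sum = 506 + 490 + 813 + 386 + 541 + 282 + 727 + 633 + 31 + 229 + 40 = 4678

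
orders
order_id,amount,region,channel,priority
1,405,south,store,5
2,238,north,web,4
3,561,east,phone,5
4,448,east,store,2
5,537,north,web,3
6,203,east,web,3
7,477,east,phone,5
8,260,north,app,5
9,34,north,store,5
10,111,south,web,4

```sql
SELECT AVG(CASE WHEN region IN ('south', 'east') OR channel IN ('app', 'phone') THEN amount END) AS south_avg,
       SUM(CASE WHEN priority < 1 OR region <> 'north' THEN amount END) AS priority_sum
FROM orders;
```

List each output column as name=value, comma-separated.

south_avg=352.1428571429, priority_sum=2205

[south_avg: region IN ('south', 'east') OR channel IN ('app', 'phone')]
order_id=1: ✓ → 405
order_id=2: ✗
order_id=3: ✓ → 561
order_id=4: ✓ → 448
order_id=5: ✗
order_id=6: ✓ → 203
order_id=7: ✓ → 477
order_id=8: ✓ → 260
order_id=9: ✗
order_id=10: ✓ → 111
south_avg = (405 + 561 + 448 + 203 + 477 + 260 + 111) / 7 = 352.1428571429
—
[priority_sum: priority < 1 OR region <> 'north']
order_id=1: ✓ → 405
order_id=2: ✗
order_id=3: ✓ → 561
order_id=4: ✓ → 448
order_id=5: ✗
order_id=6: ✓ → 203
order_id=7: ✓ → 477
order_id=8: ✗
order_id=9: ✗
order_id=10: ✓ → 111
priority_sum = 405 + 561 + 448 + 203 + 477 + 111 = 2205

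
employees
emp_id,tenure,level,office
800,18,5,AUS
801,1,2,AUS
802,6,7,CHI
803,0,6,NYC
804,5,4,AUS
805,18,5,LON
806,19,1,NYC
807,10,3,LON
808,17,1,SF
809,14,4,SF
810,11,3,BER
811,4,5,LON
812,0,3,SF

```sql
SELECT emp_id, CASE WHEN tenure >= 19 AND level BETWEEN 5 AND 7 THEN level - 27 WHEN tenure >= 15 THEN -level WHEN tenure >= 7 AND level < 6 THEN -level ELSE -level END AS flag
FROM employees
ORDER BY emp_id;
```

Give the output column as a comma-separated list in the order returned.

-5, -2, -7, -6, -4, -5, -1, -3, -1, -4, -3, -5, -3

emp_id=800: tenure >= 15 → -5
emp_id=801: ELSE → -2
emp_id=802: ELSE → -7
emp_id=803: ELSE → -6
emp_id=804: ELSE → -4
emp_id=805: tenure >= 15 → -5
emp_id=806: tenure >= 15 → -1
emp_id=807: tenure >= 7 AND level < 6 → -3
emp_id=808: tenure >= 15 → -1
emp_id=809: tenure >= 7 AND level < 6 → -4
emp_id=810: tenure >= 7 AND level < 6 → -3
emp_id=811: ELSE → -5
emp_id=812: ELSE → -3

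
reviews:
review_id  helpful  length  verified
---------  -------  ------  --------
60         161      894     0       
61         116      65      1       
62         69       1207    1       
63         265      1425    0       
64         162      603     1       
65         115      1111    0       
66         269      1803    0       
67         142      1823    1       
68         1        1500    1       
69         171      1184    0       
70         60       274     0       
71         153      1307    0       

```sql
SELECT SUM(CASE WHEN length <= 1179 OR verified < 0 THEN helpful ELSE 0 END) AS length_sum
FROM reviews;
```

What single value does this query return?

614

review_id=60: ✓ → 161
review_id=61: ✓ → 116
review_id=62: ✗
review_id=63: ✗
review_id=64: ✓ → 162
review_id=65: ✓ → 115
review_id=66: ✗
review_id=67: ✗
review_id=68: ✗
review_id=69: ✗
review_id=70: ✓ → 60
review_id=71: ✗
length_sum = 161 + 116 + 162 + 115 + 60 = 614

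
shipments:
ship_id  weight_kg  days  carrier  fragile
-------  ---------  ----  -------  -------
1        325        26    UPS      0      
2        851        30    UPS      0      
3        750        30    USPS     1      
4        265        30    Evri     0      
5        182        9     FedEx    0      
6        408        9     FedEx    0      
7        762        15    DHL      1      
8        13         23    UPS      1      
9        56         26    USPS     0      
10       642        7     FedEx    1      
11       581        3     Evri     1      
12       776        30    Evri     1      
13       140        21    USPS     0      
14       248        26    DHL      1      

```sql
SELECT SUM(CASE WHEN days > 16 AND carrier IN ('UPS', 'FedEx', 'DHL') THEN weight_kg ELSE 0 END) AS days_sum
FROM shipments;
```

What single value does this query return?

ship_id=1: ✓ → 325
ship_id=2: ✓ → 851
ship_id=3: ✗
ship_id=4: ✗
ship_id=5: ✗
ship_id=6: ✗
ship_id=7: ✗
ship_id=8: ✓ → 13
ship_id=9: ✗
ship_id=10: ✗
ship_id=11: ✗
ship_id=12: ✗
ship_id=13: ✗
ship_id=14: ✓ → 248
days_sum = 325 + 851 + 13 + 248 = 1437

1437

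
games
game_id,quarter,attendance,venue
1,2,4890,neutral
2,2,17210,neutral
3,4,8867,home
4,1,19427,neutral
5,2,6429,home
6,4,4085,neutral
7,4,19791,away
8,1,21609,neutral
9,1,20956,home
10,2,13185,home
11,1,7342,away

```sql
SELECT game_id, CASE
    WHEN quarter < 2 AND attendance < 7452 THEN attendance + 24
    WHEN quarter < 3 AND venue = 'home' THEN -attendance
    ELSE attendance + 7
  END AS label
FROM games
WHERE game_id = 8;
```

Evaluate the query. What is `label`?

game_id = 8: quarter=1, attendance=21609, venue=neutral.
quarter < 2 AND attendance < 7452 → false
quarter < 3 AND venue = 'home' → false
No prior WHEN matched → ELSE → 21616

21616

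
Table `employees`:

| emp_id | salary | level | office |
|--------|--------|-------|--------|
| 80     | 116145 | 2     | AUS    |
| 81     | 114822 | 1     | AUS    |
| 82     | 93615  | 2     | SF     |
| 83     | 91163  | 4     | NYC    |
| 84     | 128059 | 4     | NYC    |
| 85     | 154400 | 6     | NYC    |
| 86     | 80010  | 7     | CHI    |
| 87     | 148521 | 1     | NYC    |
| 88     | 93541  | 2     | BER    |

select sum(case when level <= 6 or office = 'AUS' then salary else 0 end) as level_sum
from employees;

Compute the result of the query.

emp_id=80: ✓ → 116145
emp_id=81: ✓ → 114822
emp_id=82: ✓ → 93615
emp_id=83: ✓ → 91163
emp_id=84: ✓ → 128059
emp_id=85: ✓ → 154400
emp_id=86: ✗
emp_id=87: ✓ → 148521
emp_id=88: ✓ → 93541
level_sum = 116145 + 114822 + 93615 + 91163 + 128059 + 154400 + 148521 + 93541 = 940266

940266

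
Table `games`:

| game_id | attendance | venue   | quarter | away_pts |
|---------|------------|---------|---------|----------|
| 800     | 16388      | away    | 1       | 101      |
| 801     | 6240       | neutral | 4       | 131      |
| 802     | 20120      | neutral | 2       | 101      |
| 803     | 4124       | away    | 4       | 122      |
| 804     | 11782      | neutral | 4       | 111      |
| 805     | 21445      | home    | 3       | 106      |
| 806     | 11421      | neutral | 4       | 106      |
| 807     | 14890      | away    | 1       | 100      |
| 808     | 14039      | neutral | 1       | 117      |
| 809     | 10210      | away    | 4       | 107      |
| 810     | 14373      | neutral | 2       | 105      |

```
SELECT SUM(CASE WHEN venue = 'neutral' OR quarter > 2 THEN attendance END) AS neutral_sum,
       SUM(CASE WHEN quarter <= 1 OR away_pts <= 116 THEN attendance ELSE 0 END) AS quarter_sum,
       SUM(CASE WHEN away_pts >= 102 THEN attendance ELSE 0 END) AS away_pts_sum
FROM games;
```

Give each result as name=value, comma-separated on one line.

[neutral_sum: venue = 'neutral' OR quarter > 2]
game_id=800: ✗
game_id=801: ✓ → 6240
game_id=802: ✓ → 20120
game_id=803: ✓ → 4124
game_id=804: ✓ → 11782
game_id=805: ✓ → 21445
game_id=806: ✓ → 11421
game_id=807: ✗
game_id=808: ✓ → 14039
game_id=809: ✓ → 10210
game_id=810: ✓ → 14373
neutral_sum = 6240 + 20120 + 4124 + 11782 + 21445 + 11421 + 14039 + 10210 + 14373 = 113754
—
[quarter_sum: quarter <= 1 OR away_pts <= 116]
game_id=800: ✓ → 16388
game_id=801: ✗
game_id=802: ✓ → 20120
game_id=803: ✗
game_id=804: ✓ → 11782
game_id=805: ✓ → 21445
game_id=806: ✓ → 11421
game_id=807: ✓ → 14890
game_id=808: ✓ → 14039
game_id=809: ✓ → 10210
game_id=810: ✓ → 14373
quarter_sum = 16388 + 20120 + 11782 + 21445 + 11421 + 14890 + 14039 + 10210 + 14373 = 134668
—
[away_pts_sum: away_pts >= 102]
game_id=800: ✗
game_id=801: ✓ → 6240
game_id=802: ✗
game_id=803: ✓ → 4124
game_id=804: ✓ → 11782
game_id=805: ✓ → 21445
game_id=806: ✓ → 11421
game_id=807: ✗
game_id=808: ✓ → 14039
game_id=809: ✓ → 10210
game_id=810: ✓ → 14373
away_pts_sum = 6240 + 4124 + 11782 + 21445 + 11421 + 14039 + 10210 + 14373 = 93634

neutral_sum=113754, quarter_sum=134668, away_pts_sum=93634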